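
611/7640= 611/7640 = 0.08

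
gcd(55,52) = 1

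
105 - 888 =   -  783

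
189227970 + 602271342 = 791499312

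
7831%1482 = 421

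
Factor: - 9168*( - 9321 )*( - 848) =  - 2^8*3^2*13^1*53^1*191^1*239^1  =  - 72465778944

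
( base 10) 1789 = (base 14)91b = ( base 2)11011111101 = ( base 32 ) 1NT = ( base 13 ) A78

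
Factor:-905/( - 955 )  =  181^1*191^( - 1)  =  181/191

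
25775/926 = 27 + 773/926  =  27.83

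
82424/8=10303= 10303.00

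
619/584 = 1 + 35/584 = 1.06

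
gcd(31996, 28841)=1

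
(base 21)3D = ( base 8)114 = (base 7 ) 136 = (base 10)76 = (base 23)37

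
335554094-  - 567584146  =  903138240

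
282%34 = 10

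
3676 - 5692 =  - 2016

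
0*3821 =0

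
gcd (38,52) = 2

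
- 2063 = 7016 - 9079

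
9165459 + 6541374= 15706833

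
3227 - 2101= 1126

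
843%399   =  45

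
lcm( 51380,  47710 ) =667940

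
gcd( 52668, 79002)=26334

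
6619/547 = 12+55/547 = 12.10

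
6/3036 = 1/506 = 0.00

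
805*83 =66815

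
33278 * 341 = 11347798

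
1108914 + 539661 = 1648575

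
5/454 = 5/454 = 0.01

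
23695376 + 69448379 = 93143755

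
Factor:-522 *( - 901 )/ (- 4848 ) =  - 2^ ( - 3)*3^1*17^1 * 29^1*53^1 * 101^( - 1)  =  - 78387/808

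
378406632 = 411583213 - 33176581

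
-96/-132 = 8/11 = 0.73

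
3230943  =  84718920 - 81487977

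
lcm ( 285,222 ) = 21090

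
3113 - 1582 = 1531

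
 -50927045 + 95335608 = 44408563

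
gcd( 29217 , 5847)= 3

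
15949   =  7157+8792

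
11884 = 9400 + 2484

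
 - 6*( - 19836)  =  119016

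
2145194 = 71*30214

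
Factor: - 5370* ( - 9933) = 53340210 = 2^1*3^2*5^1*7^1*11^1*43^1 * 179^1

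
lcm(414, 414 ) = 414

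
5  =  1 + 4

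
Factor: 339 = 3^1*113^1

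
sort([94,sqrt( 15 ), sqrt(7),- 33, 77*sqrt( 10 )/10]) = [-33, sqrt( 7 ), sqrt(15 ), 77*sqrt(10 )/10, 94]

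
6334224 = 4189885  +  2144339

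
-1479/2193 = -29/43 = - 0.67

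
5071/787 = 6 + 349/787 = 6.44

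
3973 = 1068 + 2905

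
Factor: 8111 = 8111^1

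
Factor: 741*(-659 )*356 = - 2^2*3^1 * 13^1* 19^1*89^1*659^1 = - 173841564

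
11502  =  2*5751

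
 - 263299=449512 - 712811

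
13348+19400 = 32748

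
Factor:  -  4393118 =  - 2^1*2196559^1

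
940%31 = 10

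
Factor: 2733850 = 2^1 * 5^2*7^1 * 73^1*107^1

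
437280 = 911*480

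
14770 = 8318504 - 8303734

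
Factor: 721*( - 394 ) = -2^1*7^1*103^1*197^1 = - 284074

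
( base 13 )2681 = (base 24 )9DH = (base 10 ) 5513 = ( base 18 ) h05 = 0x1589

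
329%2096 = 329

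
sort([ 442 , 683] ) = [442,  683 ] 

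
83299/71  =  1173+16/71 = 1173.23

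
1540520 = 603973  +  936547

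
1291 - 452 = 839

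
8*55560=444480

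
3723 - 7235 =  - 3512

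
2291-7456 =-5165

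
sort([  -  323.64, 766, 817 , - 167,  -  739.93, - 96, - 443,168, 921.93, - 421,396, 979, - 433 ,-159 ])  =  [ - 739.93, - 443,  -  433,-421, - 323.64 , - 167,-159, - 96,168, 396 , 766,817, 921.93, 979 ]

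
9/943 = 9/943=0.01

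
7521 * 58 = 436218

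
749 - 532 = 217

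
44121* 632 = 27884472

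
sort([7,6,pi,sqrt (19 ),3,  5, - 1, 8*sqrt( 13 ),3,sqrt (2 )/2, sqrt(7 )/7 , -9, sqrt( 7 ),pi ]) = [ - 9,-1,sqrt( 7)/7,sqrt( 2 )/2,sqrt( 7 ), 3, 3, pi,pi,sqrt(19),5,6,  7, 8*sqrt(13 )] 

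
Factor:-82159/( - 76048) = 121/112 = 2^ (  -  4)*7^( -1 )*11^2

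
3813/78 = 1271/26= 48.88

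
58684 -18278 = 40406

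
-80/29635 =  - 16/5927= - 0.00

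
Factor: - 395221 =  - 53^1 *7457^1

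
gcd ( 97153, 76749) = 1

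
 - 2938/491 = -2938/491= - 5.98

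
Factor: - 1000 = -2^3*5^3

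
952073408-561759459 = 390313949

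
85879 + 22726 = 108605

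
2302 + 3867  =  6169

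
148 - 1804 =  - 1656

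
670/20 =67/2 =33.50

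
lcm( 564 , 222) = 20868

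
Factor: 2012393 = 37^1*137^1 * 397^1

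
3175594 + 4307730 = 7483324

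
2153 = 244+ 1909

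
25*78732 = 1968300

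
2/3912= 1/1956 = 0.00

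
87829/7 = 12547 =12547.00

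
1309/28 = 187/4 = 46.75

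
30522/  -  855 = -36 +86/285=- 35.70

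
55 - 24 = 31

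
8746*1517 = 13267682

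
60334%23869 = 12596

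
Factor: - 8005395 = -3^1*5^1*533693^1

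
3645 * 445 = 1622025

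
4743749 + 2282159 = 7025908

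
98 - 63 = 35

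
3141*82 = 257562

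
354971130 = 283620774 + 71350356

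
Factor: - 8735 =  - 5^1 * 1747^1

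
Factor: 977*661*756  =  488222532= 2^2*3^3*7^1*661^1*977^1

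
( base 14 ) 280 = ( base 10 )504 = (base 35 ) EE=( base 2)111111000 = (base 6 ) 2200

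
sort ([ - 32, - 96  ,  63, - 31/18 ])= [  -  96, - 32, - 31/18,63] 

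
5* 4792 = 23960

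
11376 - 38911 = - 27535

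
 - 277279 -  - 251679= - 25600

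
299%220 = 79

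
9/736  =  9/736 = 0.01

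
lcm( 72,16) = 144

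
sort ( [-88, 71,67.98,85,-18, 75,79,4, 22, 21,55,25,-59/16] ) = [ - 88,-18, - 59/16,4, 21, 22,25,55,67.98,71, 75, 79, 85] 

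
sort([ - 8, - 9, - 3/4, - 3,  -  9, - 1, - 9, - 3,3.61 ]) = [ -9, - 9, - 9, - 8,  -  3,  -  3, - 1,-3/4,  3.61]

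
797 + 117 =914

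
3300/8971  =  3300/8971 = 0.37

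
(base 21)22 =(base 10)44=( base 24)1k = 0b101100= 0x2c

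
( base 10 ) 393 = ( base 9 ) 476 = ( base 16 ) 189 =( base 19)11D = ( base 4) 12021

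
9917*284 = 2816428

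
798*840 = 670320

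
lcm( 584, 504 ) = 36792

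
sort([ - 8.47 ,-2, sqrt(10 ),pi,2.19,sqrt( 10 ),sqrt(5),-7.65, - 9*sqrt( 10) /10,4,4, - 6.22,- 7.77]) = [ - 8.47 , - 7.77,-7.65,  -  6.22, - 9*sqrt ( 10)/10,  -  2,2.19,sqrt( 5 ), pi,sqrt(10),sqrt( 10 ),  4,  4] 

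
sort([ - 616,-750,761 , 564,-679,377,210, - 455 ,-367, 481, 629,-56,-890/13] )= [ -750,  -  679, - 616, - 455, - 367, - 890/13,  -  56, 210,377,  481, 564,629,761]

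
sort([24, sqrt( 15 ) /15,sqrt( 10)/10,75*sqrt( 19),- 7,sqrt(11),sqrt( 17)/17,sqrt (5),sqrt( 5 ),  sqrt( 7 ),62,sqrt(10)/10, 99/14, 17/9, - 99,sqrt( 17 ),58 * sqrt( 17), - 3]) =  [ - 99,-7, - 3, sqrt (17 ) /17, sqrt( 15 ) /15,sqrt (10 )/10,sqrt(10 )/10, 17/9,sqrt( 5 ),  sqrt( 5 ), sqrt( 7 ), sqrt( 11 ),sqrt(17 ),99/14,  24,  62,58*sqrt( 17 ),  75*sqrt( 19 ) ]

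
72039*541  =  38973099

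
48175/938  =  48175/938 = 51.36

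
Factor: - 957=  - 3^1*11^1 *29^1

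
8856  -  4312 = 4544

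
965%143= 107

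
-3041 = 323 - 3364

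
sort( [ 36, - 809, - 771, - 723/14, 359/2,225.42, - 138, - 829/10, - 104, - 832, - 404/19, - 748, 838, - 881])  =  [ - 881,-832, - 809, - 771, - 748 , - 138, - 104,  -  829/10, - 723/14, - 404/19,36, 359/2,225.42,838] 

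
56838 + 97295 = 154133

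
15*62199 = 932985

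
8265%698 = 587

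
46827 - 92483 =-45656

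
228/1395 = 76/465 = 0.16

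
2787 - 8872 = -6085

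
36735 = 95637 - 58902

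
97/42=2 + 13/42 = 2.31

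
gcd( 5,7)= 1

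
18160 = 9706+8454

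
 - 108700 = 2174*( - 50)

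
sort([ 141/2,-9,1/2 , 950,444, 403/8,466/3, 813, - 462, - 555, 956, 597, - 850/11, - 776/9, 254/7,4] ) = [-555,- 462 ,-776/9, -850/11, - 9, 1/2, 4,254/7,403/8,141/2,466/3,444,597,813 , 950,956 ] 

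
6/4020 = 1/670 = 0.00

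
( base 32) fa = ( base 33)es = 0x1EA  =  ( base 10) 490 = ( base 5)3430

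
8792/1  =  8792 = 8792.00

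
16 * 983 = 15728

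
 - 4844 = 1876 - 6720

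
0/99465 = 0 =0.00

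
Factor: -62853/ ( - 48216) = 73/56= 2^( - 3) * 7^( - 1 )*73^1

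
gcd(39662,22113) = 7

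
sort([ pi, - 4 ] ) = [ - 4, pi]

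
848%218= 194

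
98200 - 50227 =47973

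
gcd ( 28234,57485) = 1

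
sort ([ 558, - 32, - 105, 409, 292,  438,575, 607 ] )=[ - 105, - 32, 292,409, 438, 558 , 575,607]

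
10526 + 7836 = 18362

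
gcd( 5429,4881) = 1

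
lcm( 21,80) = 1680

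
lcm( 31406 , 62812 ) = 62812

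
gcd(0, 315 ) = 315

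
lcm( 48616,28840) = 1701560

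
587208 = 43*13656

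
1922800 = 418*4600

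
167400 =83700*2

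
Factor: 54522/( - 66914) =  - 3^2*13^1 * 233^1*33457^( - 1)=-  27261/33457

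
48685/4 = 48685/4 = 12171.25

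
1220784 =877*1392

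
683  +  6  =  689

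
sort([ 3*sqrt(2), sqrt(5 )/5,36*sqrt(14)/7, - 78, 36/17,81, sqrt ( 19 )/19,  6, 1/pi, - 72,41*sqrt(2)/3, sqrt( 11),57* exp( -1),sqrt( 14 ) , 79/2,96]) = [ - 78, - 72,sqrt( 19)/19,1/pi, sqrt(  5) /5,36/17,  sqrt (11),sqrt( 14), 3 * sqrt( 2 ),6,36*sqrt(14 ) /7,41*sqrt( 2)/3,57*exp(  -  1),  79/2, 81, 96 ]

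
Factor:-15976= - 2^3*1997^1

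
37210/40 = 3721/4 = 930.25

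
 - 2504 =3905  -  6409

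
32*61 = 1952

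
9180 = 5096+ 4084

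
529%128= 17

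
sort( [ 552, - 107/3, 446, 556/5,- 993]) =[-993, - 107/3, 556/5 , 446,552]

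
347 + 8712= 9059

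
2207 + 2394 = 4601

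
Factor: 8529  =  3^1 * 2843^1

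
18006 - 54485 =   -  36479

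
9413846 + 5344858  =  14758704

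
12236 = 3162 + 9074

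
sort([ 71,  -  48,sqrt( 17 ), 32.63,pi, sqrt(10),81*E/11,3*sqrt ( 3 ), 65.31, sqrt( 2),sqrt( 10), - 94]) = [ - 94, - 48,sqrt(2), pi, sqrt( 10) , sqrt( 10 ),sqrt( 17), 3 * sqrt(3), 81*E/11, 32.63,65.31,71]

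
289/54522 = 289/54522 = 0.01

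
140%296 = 140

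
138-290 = - 152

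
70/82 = 35/41 = 0.85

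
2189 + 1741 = 3930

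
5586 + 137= 5723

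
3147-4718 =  - 1571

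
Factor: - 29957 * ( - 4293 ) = 128605401 =3^4 * 29^1*53^1*1033^1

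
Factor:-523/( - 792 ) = 2^(-3)*3^( - 2 )*11^(-1 )*523^1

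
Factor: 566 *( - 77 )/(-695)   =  2^1*5^ (- 1)*7^1*11^1*139^( - 1)*283^1= 43582/695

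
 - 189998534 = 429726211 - 619724745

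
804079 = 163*4933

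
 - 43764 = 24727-68491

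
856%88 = 64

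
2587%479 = 192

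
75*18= 1350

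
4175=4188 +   -  13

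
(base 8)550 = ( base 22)G8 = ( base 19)II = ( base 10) 360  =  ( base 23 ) ff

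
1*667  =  667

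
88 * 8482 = 746416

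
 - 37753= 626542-664295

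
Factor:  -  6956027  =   - 13^1*29^1 * 18451^1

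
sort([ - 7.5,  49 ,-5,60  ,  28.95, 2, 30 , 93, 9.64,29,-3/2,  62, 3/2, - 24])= [-24, - 7.5,-5 , - 3/2,3/2, 2,9.64, 28.95 , 29, 30,49,60 , 62,  93 ] 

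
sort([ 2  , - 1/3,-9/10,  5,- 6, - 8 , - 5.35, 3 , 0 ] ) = [ - 8, - 6 , - 5.35, - 9/10  , - 1/3, 0,2,3, 5 ] 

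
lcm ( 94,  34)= 1598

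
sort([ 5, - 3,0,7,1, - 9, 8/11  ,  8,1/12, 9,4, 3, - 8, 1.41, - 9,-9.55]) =[ - 9.55 , - 9, - 9, - 8 , - 3,0, 1/12, 8/11,1, 1.41,3,4, 5,  7,8,9 ] 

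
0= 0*140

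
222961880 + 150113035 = 373074915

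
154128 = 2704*57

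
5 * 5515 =27575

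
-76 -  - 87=11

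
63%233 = 63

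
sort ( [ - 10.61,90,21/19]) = [ - 10.61,21/19,  90 ] 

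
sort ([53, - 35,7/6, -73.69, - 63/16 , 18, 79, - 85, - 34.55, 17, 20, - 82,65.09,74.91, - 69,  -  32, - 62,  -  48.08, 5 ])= [ - 85,-82, - 73.69,-69,-62,  -  48.08,  -  35, - 34.55,-32,  -  63/16, 7/6 , 5, 17,  18,20,  53, 65.09,74.91, 79 ]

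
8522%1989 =566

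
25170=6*4195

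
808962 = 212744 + 596218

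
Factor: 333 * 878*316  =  92390184 = 2^3*3^2*37^1 * 79^1*439^1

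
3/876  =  1/292=0.00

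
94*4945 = 464830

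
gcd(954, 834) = 6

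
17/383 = 17/383 = 0.04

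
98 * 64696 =6340208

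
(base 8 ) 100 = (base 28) 28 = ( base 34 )1u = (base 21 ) 31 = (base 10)64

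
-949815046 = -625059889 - 324755157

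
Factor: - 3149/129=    - 3^( - 1)*43^( - 1 )*47^1*67^1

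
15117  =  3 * 5039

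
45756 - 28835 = 16921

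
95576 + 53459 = 149035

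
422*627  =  264594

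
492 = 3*164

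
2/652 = 1/326 = 0.00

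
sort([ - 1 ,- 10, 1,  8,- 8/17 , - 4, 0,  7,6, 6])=[ - 10, - 4, - 1, - 8/17,  0,  1, 6,6, 7,8 ]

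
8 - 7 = 1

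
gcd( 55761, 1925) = 1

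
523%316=207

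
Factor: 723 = 3^1*241^1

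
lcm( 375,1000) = 3000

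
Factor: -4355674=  - 2^1*19^1*83^1*1381^1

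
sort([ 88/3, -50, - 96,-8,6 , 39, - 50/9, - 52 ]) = [ - 96, - 52, - 50, - 8, - 50/9,6, 88/3, 39]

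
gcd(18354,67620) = 966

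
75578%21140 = 12158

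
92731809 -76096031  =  16635778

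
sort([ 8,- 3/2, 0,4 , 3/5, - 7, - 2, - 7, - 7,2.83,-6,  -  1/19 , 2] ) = [ - 7, -7 , - 7, - 6, - 2, - 3/2 , - 1/19, 0,  3/5, 2, 2.83, 4,8] 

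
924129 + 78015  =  1002144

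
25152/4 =6288= 6288.00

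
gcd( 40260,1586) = 122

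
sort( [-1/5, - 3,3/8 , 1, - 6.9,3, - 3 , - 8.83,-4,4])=[ - 8.83, - 6.9, - 4,- 3  ,-3,-1/5,3/8,1,3, 4 ] 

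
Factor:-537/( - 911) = 3^1*179^1*911^( - 1 )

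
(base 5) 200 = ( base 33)1h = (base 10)50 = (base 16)32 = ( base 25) 20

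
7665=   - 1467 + 9132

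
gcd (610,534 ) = 2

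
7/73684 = 7/73684=0.00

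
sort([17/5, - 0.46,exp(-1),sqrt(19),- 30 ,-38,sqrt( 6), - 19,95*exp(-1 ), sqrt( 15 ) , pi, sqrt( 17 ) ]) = [ - 38,-30,-19,-0.46,exp(-1),sqrt(6 ),  pi,  17/5 , sqrt(15), sqrt( 17 ), sqrt(19),95*  exp( - 1 ) ] 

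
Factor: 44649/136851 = 3^1*13^( - 1 )*29^(-1)*41^1 = 123/377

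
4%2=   0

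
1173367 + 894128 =2067495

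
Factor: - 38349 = -3^2*4261^1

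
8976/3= 2992= 2992.00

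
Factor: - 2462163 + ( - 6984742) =-9446905 = - 5^1*13^1*23^1*71^1*89^1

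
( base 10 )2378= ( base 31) 2em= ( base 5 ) 34003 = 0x94A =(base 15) A88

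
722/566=1+78/283 = 1.28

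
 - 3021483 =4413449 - 7434932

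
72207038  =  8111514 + 64095524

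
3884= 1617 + 2267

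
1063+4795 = 5858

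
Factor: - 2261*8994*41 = - 833752794 =- 2^1 *3^1*7^1*17^1*19^1*41^1 * 1499^1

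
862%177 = 154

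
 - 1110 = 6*( - 185)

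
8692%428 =132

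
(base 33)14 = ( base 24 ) 1d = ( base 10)37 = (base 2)100101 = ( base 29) 18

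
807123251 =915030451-107907200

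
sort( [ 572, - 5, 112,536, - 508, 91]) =[ - 508, - 5,  91 , 112, 536,572]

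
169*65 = 10985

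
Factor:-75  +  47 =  - 2^2*7^1 = - 28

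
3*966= 2898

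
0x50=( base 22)3e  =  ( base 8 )120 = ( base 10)80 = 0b1010000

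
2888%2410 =478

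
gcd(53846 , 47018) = 2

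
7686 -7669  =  17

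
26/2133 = 26/2133  =  0.01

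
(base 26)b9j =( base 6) 55333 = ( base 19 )125d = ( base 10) 7689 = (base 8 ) 17011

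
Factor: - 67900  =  -2^2 * 5^2*7^1 * 97^1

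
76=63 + 13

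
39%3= 0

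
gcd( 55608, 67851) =21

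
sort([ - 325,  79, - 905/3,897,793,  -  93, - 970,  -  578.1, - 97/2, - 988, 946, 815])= [ -988, - 970, - 578.1, - 325, - 905/3, - 93, - 97/2,79,793, 815,897, 946]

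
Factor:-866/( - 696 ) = 2^(-2)*3^( - 1 )*29^(-1 )*433^1 = 433/348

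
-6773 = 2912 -9685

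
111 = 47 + 64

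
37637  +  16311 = 53948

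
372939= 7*53277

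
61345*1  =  61345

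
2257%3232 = 2257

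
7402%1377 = 517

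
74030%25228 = 23574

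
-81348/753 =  - 27116/251 = - 108.03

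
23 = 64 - 41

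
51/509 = 51/509 = 0.10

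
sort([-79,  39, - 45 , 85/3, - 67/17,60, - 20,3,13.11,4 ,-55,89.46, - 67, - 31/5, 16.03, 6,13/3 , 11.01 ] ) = [ - 79, - 67, - 55, - 45, - 20, - 31/5, - 67/17, 3,  4, 13/3, 6 , 11.01,13.11,16.03,85/3,39,60, 89.46 ] 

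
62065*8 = 496520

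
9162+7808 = 16970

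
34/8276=17/4138  =  0.00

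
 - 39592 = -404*98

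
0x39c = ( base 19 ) 2ac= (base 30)10O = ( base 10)924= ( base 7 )2460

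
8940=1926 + 7014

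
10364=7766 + 2598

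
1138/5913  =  1138/5913 = 0.19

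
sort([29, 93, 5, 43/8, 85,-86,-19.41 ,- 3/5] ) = [ - 86 ,-19.41,  -  3/5 , 5 , 43/8,29,85, 93]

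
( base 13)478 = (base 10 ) 775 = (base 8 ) 1407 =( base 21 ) 1fj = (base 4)30013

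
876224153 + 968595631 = 1844819784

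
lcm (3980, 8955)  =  35820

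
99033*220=21787260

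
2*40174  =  80348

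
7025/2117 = 7025/2117 = 3.32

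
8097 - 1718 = 6379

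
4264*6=25584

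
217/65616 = 217/65616 = 0.00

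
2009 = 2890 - 881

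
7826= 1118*7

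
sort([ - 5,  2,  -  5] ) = [ -5, - 5,2 ] 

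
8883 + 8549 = 17432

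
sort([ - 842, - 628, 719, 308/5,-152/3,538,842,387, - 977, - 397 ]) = [ - 977 ,-842, - 628, - 397, - 152/3, 308/5, 387, 538,719, 842]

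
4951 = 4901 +50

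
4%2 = 0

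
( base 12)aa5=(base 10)1565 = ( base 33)1EE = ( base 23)2m1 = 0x61D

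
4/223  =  4/223= 0.02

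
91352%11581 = 10285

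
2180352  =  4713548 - 2533196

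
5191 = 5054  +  137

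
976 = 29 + 947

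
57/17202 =19/5734=0.00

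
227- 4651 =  - 4424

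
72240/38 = 36120/19 = 1901.05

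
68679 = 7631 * 9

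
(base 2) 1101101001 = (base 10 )873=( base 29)113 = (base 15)3D3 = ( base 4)31221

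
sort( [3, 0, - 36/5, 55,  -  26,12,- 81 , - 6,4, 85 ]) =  [ - 81, - 26, - 36/5, - 6,0, 3, 4,  12,55,85] 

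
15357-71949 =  -56592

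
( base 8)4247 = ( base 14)B43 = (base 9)3031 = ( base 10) 2215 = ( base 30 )2dp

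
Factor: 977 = 977^1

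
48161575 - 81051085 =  - 32889510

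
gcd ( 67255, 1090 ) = 5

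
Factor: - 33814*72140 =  - 2^3*5^1*11^1*29^1*53^1*3607^1 = -2439341960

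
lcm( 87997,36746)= 3343886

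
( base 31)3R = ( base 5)440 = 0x78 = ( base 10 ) 120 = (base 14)88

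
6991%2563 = 1865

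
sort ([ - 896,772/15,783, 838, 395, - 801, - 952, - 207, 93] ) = [ - 952, - 896, - 801, - 207, 772/15, 93, 395, 783  ,  838 ] 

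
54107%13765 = 12812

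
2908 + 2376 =5284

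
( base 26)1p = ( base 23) 25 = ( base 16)33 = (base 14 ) 39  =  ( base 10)51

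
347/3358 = 347/3358 = 0.10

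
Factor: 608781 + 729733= 1338514  =  2^1*241^1*2777^1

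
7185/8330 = 1437/1666 =0.86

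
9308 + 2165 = 11473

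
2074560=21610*96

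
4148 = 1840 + 2308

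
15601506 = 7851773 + 7749733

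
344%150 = 44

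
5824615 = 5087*1145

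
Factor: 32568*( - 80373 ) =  - 2617587864 = -  2^3*3^2*23^1*59^1*73^1*  367^1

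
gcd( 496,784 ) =16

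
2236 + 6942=9178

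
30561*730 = 22309530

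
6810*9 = 61290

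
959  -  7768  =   - 6809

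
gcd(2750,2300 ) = 50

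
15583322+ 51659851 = 67243173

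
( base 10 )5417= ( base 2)1010100101001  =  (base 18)gch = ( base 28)6pd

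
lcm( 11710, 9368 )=46840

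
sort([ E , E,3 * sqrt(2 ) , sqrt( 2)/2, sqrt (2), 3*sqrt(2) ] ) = [ sqrt( 2)/2, sqrt(2), E , E,3 * sqrt(2), 3*sqrt (2)]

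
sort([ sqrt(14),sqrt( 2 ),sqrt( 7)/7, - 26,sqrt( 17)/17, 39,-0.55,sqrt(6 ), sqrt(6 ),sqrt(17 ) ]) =[ - 26, - 0.55,sqrt( 17) /17, sqrt(7 ) /7, sqrt(2 ),sqrt ( 6 ),  sqrt(6) , sqrt(14 ) , sqrt( 17),39] 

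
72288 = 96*753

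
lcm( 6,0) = 0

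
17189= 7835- - 9354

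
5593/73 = 76+45/73  =  76.62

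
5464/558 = 2732/279 =9.79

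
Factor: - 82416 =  - 2^4*3^1*17^1 * 101^1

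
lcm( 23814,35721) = 71442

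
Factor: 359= 359^1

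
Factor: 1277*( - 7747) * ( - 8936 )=2^3*61^1*127^1*1117^1*1277^1=88403124184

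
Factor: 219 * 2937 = 643203 = 3^2*11^1* 73^1*89^1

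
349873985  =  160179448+189694537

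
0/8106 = 0 = 0.00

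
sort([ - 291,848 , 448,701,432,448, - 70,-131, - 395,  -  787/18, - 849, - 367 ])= [ - 849, - 395, - 367, - 291, - 131 ,  -  70,-787/18,432, 448,448, 701,848]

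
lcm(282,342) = 16074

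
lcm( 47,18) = 846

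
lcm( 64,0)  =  0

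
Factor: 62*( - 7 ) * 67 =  - 29078 =- 2^1*7^1*31^1*67^1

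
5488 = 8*686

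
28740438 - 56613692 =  - 27873254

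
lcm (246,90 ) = 3690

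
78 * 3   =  234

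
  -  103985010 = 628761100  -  732746110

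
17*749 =12733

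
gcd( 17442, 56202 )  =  1938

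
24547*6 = 147282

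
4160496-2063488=2097008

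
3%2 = 1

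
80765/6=80765/6 = 13460.83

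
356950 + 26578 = 383528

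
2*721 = 1442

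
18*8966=161388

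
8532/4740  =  9/5= 1.80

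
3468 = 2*1734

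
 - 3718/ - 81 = 45+ 73/81 =45.90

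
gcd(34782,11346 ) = 186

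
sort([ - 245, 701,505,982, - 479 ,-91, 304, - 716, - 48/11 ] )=[ - 716, - 479, - 245, - 91  , - 48/11, 304, 505, 701,  982 ]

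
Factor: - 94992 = -2^4*3^1*1979^1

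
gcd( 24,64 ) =8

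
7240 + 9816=17056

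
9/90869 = 9/90869 =0.00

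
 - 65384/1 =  - 65384  =  -65384.00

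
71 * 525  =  37275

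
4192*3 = 12576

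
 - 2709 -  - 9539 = 6830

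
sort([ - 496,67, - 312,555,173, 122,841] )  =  [-496, -312,67,  122,173,555,841 ] 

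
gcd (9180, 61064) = 68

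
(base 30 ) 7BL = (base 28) 8DF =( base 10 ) 6651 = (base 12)3a23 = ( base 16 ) 19FB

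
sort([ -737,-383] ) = [-737, - 383]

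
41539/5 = 41539/5 =8307.80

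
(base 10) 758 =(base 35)ln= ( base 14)3C2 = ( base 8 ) 1366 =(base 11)62a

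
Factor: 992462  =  2^1*496231^1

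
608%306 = 302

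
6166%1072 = 806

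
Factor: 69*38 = 2^1*3^1*19^1*23^1 = 2622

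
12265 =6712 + 5553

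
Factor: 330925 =5^2*7^1*31^1* 61^1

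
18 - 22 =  - 4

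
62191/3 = 62191/3= 20730.33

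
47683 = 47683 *1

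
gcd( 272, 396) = 4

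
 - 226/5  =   - 226/5 = - 45.20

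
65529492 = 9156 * 7157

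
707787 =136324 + 571463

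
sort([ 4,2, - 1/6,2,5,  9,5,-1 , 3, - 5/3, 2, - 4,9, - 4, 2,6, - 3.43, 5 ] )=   [ - 4, - 4, - 3.43, - 5/3, - 1, - 1/6,2,2,2,2,3,4,5, 5,  5, 6 , 9,  9]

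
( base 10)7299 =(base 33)6n6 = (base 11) 5536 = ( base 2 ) 1110010000011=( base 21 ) GBC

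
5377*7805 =41967485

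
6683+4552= 11235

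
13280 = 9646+3634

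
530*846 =448380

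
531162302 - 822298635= -291136333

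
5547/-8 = -694 + 5/8 = -693.38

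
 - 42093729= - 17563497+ - 24530232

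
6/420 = 1/70=0.01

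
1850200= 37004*50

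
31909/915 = 31909/915 = 34.87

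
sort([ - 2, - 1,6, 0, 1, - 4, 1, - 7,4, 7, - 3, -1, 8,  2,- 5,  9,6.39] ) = [ - 7,  -  5, - 4, - 3, - 2, - 1, -1, 0,1 , 1, 2, 4 , 6,  6.39 , 7,8,9 ]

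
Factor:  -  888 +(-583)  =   - 1471  =  - 1471^1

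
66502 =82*811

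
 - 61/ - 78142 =61/78142 = 0.00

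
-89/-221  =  89/221 = 0.40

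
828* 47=38916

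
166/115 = 1 + 51/115 = 1.44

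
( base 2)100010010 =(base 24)ba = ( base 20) DE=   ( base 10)274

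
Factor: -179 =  - 179^1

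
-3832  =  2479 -6311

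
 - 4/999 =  - 4/999 = -0.00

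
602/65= 602/65= 9.26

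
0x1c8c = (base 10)7308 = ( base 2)1110010001100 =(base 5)213213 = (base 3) 101000200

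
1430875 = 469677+961198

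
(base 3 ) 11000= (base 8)154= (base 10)108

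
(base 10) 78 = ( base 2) 1001110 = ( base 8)116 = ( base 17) 4A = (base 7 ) 141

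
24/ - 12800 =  - 1  +  1597/1600 = -0.00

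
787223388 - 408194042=379029346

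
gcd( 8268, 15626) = 26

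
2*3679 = 7358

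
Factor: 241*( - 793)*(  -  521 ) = 99569873=13^1 * 61^1*241^1*521^1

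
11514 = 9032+2482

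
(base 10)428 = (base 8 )654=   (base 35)c8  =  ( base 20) 118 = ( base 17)183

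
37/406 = 37/406 = 0.09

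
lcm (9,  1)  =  9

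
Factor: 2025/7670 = 405/1534= 2^( -1 )*3^4*5^1*13^ (-1 )*59^(-1)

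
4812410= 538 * 8945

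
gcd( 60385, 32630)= 65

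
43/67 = 43/67 = 0.64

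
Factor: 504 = 2^3*3^2*7^1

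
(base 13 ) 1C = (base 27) p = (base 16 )19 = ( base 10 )25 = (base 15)1a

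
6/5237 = 6/5237 = 0.00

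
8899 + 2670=11569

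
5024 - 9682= - 4658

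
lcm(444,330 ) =24420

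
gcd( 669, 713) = 1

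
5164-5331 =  - 167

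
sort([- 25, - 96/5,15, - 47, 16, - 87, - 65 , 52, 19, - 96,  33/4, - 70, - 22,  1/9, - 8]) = [ - 96, - 87, - 70, - 65, - 47, - 25,-22,-96/5,-8 , 1/9, 33/4,15, 16,19 , 52]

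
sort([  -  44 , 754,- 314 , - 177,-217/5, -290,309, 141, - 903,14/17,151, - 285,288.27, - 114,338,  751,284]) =[ - 903 ,-314,-290,-285, - 177, - 114, -44,-217/5,14/17,141,151 , 284, 288.27 , 309,  338,751,754 ] 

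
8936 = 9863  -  927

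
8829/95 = 92 + 89/95 =92.94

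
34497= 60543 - 26046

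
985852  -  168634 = 817218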